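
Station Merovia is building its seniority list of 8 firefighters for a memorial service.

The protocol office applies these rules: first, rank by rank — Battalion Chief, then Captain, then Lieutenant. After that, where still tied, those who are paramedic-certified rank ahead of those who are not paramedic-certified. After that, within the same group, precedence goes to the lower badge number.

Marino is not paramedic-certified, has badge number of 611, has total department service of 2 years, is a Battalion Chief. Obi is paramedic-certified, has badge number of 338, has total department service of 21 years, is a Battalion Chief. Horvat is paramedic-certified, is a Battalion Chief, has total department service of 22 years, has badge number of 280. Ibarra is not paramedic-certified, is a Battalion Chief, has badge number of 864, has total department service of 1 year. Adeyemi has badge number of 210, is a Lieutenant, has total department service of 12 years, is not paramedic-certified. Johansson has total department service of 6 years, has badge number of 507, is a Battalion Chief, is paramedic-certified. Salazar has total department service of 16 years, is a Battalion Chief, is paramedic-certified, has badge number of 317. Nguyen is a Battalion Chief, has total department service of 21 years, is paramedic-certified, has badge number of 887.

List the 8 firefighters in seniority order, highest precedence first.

By rank: Horvat, Salazar, Obi, Johansson, Nguyen, Marino and Ibarra (Battalion Chief); then Adeyemi (Lieutenant).
Among Horvat, Salazar, Obi, Johansson, Nguyen, Marino and Ibarra, paramedic-certified before not paramedic-certified: Horvat, Salazar, Obi, Johansson and Nguyen (paramedic-certified) before Marino and Ibarra (not paramedic-certified).
Among Horvat, Salazar, Obi, Johansson and Nguyen, by badge number (lower first): Horvat (280) before Salazar (317) before Obi (338) before Johansson (507) before Nguyen (887).
Among Marino and Ibarra, by badge number (lower first): Marino (611) before Ibarra (864).
Full order: Horvat, Salazar, Obi, Johansson, Nguyen, Marino, Ibarra, Adeyemi.

Horvat, Salazar, Obi, Johansson, Nguyen, Marino, Ibarra, Adeyemi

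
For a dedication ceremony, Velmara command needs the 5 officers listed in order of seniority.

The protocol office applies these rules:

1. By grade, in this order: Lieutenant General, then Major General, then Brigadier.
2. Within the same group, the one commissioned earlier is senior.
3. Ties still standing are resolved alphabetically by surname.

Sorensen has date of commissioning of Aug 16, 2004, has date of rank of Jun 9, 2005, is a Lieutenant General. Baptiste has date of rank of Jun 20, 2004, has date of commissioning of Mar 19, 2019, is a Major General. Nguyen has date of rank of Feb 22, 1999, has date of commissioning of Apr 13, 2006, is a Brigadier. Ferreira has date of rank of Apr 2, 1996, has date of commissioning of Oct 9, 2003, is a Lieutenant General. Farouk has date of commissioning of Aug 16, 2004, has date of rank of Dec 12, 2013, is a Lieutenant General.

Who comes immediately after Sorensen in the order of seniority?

By grade: Ferreira, Farouk and Sorensen (Lieutenant General); then Baptiste (Major General); then Nguyen (Brigadier).
Among Ferreira, Farouk and Sorensen, by date of commissioning (earlier first): Ferreira (Oct 9, 2003) before Farouk and Sorensen (Aug 16, 2004).
Among Farouk and Sorensen, alphabetically by surname: Farouk before Sorensen.
Order: Ferreira, Farouk, Sorensen, Baptiste, Nguyen.

Baptiste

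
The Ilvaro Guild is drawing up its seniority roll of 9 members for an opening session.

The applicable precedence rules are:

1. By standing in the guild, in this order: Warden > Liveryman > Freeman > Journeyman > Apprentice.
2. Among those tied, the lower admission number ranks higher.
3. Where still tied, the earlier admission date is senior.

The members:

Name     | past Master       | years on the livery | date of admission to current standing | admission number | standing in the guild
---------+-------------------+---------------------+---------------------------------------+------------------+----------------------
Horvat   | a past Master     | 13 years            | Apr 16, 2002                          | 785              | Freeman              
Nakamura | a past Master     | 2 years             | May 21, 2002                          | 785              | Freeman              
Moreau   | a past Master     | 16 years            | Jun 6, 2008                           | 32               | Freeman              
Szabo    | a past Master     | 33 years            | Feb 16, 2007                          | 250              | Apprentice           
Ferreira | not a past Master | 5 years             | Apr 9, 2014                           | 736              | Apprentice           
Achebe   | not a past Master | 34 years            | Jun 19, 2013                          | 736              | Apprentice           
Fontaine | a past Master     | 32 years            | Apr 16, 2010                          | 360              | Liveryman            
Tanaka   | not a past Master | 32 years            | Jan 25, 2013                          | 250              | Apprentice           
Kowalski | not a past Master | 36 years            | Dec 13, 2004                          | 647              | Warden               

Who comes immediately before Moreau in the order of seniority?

Fontaine

By standing in the guild: Kowalski (Warden); then Fontaine (Liveryman); then Moreau, Horvat and Nakamura (Freeman); then Szabo, Tanaka, Achebe and Ferreira (Apprentice).
Among Moreau, Horvat and Nakamura, by admission number (lower first): Moreau (32) before Horvat and Nakamura (785).
Among Horvat and Nakamura, by date of admission to current standing (earlier first): Horvat (Apr 16, 2002) before Nakamura (May 21, 2002).
Among Szabo, Tanaka, Achebe and Ferreira, by admission number (lower first): Szabo and Tanaka (250) before Achebe and Ferreira (736).
Among Szabo and Tanaka, by date of admission to current standing (earlier first): Szabo (Feb 16, 2007) before Tanaka (Jan 25, 2013).
Among Achebe and Ferreira, by date of admission to current standing (earlier first): Achebe (Jun 19, 2013) before Ferreira (Apr 9, 2014).
Order: Kowalski, Fontaine, Moreau, Horvat, Nakamura, Szabo, Tanaka, Achebe, Ferreira.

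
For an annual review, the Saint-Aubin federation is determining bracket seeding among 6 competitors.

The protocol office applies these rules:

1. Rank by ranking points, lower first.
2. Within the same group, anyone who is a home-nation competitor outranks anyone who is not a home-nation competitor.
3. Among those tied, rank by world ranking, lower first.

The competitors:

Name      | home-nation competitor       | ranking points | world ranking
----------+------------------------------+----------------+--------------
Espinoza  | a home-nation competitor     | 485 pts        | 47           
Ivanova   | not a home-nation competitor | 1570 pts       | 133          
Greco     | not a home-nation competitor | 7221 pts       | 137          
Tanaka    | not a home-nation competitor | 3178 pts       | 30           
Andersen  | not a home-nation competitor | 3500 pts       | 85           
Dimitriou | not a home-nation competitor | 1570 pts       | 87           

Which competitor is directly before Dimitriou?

Espinoza

By ranking points (lower first): Espinoza (485 pts); then Dimitriou and Ivanova (both 1570 pts); then Tanaka (3178 pts); then Andersen (3500 pts); then Greco (7221 pts).
Dimitriou and Ivanova are each not a home-nation competitor, so the next rule applies.
Among Dimitriou and Ivanova, by world ranking (lower first): Dimitriou (87) before Ivanova (133).
Order: Espinoza, Dimitriou, Ivanova, Tanaka, Andersen, Greco.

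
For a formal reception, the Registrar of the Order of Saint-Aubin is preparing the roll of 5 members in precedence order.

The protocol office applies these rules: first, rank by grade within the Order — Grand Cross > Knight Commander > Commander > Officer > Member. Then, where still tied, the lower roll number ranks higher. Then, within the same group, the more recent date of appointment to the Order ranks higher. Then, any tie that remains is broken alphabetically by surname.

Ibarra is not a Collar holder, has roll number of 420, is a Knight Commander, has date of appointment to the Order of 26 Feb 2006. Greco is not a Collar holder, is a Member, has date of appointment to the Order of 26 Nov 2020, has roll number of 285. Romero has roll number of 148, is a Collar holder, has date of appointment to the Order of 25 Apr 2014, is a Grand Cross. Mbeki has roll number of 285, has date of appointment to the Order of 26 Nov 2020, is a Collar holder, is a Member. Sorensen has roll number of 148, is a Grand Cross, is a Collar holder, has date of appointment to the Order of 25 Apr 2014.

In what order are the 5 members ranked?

By grade within the Order: Romero and Sorensen (Grand Cross); then Ibarra (Knight Commander); then Greco and Mbeki (Member).
Romero and Sorensen both have roll number 148, so the next rule applies.
Romero and Sorensen both have date of appointment to the Order 25 Apr 2014, so the next rule applies.
Among Romero and Sorensen, alphabetically by surname: Romero before Sorensen.
Greco and Mbeki both have roll number 285, so the next rule applies.
Greco and Mbeki both have date of appointment to the Order 26 Nov 2020, so the next rule applies.
Among Greco and Mbeki, alphabetically by surname: Greco before Mbeki.
Full order: Romero, Sorensen, Ibarra, Greco, Mbeki.

Romero, Sorensen, Ibarra, Greco, Mbeki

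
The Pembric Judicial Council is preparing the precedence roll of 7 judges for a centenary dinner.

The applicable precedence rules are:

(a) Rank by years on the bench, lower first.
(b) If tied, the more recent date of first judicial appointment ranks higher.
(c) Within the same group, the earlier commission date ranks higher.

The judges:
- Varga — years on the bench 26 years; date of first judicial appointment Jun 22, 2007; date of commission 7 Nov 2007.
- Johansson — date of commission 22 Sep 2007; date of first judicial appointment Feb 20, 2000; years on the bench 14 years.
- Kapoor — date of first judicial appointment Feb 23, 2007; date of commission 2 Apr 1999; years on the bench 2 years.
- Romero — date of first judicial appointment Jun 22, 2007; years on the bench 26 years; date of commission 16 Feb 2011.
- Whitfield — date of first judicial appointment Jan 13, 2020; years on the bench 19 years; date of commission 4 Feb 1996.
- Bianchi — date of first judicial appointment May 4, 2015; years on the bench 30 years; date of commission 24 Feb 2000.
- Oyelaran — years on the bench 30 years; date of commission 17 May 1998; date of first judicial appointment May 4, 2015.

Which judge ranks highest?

By years on the bench (lower first): Kapoor (2 years); then Johansson (14 years); then Whitfield (19 years); then Varga and Romero (both 26 years); then Oyelaran and Bianchi (both 30 years).
Varga and Romero both have date of first judicial appointment Jun 22, 2007, so the next rule applies.
Among Varga and Romero, by date of commission (earlier first): Varga (7 Nov 2007) before Romero (16 Feb 2011).
Oyelaran and Bianchi both have date of first judicial appointment May 4, 2015, so the next rule applies.
Among Oyelaran and Bianchi, by date of commission (earlier first): Oyelaran (17 May 1998) before Bianchi (24 Feb 2000).
Order: Kapoor, Johansson, Whitfield, Varga, Romero, Oyelaran, Bianchi.

Kapoor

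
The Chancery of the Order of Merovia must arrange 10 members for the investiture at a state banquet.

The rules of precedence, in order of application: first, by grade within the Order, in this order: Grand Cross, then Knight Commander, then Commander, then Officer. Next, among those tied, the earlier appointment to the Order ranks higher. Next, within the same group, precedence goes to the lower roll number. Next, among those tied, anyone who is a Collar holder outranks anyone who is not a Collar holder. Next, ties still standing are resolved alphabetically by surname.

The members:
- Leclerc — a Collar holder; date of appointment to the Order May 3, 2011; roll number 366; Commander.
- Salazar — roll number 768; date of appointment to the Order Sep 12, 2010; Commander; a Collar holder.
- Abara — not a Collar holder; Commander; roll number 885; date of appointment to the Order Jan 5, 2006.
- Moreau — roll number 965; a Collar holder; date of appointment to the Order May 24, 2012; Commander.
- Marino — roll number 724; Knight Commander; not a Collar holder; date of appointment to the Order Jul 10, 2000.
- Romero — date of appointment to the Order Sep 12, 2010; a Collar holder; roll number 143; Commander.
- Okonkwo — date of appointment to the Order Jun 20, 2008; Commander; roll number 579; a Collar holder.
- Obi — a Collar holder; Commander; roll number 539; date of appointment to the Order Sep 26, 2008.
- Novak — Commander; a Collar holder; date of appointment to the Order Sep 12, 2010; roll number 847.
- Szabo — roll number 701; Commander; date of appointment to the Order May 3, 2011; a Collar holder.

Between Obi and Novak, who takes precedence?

Obi

By grade within the Order: Marino (Knight Commander); then Abara, Okonkwo, Obi, Romero, Salazar, Novak, Leclerc, Szabo and Moreau (Commander).
Among Abara, Okonkwo, Obi, Romero, Salazar, Novak, Leclerc, Szabo and Moreau, by date of appointment to the Order (earlier first): Abara (Jan 5, 2006) before Okonkwo (Jun 20, 2008) before Obi (Sep 26, 2008) before Romero, Salazar and Novak (Sep 12, 2010) before Leclerc and Szabo (May 3, 2011) before Moreau (May 24, 2012).
Among Romero, Salazar and Novak, by roll number (lower first): Romero (143) before Salazar (768) before Novak (847).
Among Leclerc and Szabo, by roll number (lower first): Leclerc (366) before Szabo (701).
So Obi takes precedence.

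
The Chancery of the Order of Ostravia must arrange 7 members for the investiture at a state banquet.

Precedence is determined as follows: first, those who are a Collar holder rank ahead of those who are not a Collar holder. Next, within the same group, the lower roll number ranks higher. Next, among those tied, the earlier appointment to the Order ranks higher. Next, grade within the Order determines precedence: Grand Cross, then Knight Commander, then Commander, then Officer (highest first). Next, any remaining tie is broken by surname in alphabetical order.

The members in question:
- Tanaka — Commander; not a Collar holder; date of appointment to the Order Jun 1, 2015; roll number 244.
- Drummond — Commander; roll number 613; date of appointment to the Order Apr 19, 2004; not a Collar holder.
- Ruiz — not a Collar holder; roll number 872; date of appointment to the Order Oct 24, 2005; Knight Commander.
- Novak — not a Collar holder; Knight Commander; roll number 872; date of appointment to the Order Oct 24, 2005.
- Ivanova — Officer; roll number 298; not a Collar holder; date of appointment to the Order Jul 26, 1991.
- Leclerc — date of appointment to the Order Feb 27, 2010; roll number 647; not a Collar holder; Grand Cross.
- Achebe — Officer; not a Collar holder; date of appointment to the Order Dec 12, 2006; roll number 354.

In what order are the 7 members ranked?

By the first rule: Tanaka, Ivanova, Achebe, Drummond, Leclerc, Novak and Ruiz (each not a Collar holder).
Among Tanaka, Ivanova, Achebe, Drummond, Leclerc, Novak and Ruiz, by roll number (lower first): Tanaka (244) before Ivanova (298) before Achebe (354) before Drummond (613) before Leclerc (647) before Novak and Ruiz (872).
Novak and Ruiz both have date of appointment to the Order Oct 24, 2005, so the next rule applies.
Novak and Ruiz are each Knight Commander, so the next rule applies.
Among Novak and Ruiz, alphabetically by surname: Novak before Ruiz.
Full order: Tanaka, Ivanova, Achebe, Drummond, Leclerc, Novak, Ruiz.

Tanaka, Ivanova, Achebe, Drummond, Leclerc, Novak, Ruiz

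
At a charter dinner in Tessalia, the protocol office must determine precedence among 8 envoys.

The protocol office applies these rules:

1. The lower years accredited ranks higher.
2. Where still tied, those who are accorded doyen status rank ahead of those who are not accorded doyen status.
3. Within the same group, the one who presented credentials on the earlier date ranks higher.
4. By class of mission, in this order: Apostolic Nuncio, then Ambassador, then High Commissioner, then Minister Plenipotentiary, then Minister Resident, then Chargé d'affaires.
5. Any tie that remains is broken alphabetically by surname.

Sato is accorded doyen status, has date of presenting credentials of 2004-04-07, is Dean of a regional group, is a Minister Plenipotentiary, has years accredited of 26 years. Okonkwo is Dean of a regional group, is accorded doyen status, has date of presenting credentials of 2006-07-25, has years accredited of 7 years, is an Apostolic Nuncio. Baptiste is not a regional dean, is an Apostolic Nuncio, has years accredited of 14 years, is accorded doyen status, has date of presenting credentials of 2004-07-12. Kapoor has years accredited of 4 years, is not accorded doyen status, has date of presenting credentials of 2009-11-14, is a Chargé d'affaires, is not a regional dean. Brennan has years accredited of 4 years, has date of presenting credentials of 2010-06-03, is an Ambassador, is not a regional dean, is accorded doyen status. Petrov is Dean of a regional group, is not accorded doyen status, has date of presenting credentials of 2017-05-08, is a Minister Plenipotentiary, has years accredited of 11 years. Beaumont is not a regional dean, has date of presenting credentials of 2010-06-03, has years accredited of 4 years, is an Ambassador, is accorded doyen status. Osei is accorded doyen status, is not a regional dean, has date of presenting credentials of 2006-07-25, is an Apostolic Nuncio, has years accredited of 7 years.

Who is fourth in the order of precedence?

By years accredited (lower first): Beaumont, Brennan and Kapoor (each 4 years); then Okonkwo and Osei (both 7 years); then Petrov (11 years); then Baptiste (14 years); then Sato (26 years).
Among Beaumont, Brennan and Kapoor, accorded doyen status before not accorded doyen status: Beaumont and Brennan (accorded doyen status) before Kapoor (not accorded doyen status).
Beaumont and Brennan both have date of presenting credentials 2010-06-03, so the next rule applies.
Beaumont and Brennan are each Ambassador, so the next rule applies.
Among Beaumont and Brennan, alphabetically by surname: Beaumont before Brennan.
Okonkwo and Osei are each accorded doyen status, so the next rule applies.
Okonkwo and Osei both have date of presenting credentials 2006-07-25, so the next rule applies.
Okonkwo and Osei are each Apostolic Nuncio, so the next rule applies.
Among Okonkwo and Osei, alphabetically by surname: Okonkwo before Osei.
Order: Beaumont, Brennan, Kapoor, Okonkwo, Osei, Petrov, Baptiste, Sato.

Okonkwo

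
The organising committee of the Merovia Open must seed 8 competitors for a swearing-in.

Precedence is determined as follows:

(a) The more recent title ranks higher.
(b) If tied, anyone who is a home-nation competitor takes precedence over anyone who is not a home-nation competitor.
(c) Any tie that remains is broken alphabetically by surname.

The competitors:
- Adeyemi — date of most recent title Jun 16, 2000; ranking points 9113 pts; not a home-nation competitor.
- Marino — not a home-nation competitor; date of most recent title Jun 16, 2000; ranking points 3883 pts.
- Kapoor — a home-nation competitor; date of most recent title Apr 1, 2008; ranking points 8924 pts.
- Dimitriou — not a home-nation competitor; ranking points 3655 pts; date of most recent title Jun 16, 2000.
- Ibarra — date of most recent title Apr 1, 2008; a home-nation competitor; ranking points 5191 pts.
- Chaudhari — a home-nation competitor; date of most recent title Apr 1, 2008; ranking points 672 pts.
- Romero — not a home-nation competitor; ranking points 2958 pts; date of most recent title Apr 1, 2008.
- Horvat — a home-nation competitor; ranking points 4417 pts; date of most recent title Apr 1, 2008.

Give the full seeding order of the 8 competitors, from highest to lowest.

Chaudhari, Horvat, Ibarra, Kapoor, Romero, Adeyemi, Dimitriou, Marino

By date of most recent title (later first): Chaudhari, Horvat, Ibarra, Kapoor and Romero (each Apr 1, 2008); then Adeyemi, Dimitriou and Marino (each Jun 16, 2000).
Among Chaudhari, Horvat, Ibarra, Kapoor and Romero, a home-nation competitor before not a home-nation competitor: Chaudhari, Horvat, Ibarra and Kapoor (a home-nation competitor) before Romero (not a home-nation competitor).
Among Chaudhari, Horvat, Ibarra and Kapoor, alphabetically by surname: Chaudhari before Horvat before Ibarra before Kapoor.
Adeyemi, Dimitriou and Marino are each not a home-nation competitor, so the next rule applies.
Among Adeyemi, Dimitriou and Marino, alphabetically by surname: Adeyemi before Dimitriou before Marino.
Full order: Chaudhari, Horvat, Ibarra, Kapoor, Romero, Adeyemi, Dimitriou, Marino.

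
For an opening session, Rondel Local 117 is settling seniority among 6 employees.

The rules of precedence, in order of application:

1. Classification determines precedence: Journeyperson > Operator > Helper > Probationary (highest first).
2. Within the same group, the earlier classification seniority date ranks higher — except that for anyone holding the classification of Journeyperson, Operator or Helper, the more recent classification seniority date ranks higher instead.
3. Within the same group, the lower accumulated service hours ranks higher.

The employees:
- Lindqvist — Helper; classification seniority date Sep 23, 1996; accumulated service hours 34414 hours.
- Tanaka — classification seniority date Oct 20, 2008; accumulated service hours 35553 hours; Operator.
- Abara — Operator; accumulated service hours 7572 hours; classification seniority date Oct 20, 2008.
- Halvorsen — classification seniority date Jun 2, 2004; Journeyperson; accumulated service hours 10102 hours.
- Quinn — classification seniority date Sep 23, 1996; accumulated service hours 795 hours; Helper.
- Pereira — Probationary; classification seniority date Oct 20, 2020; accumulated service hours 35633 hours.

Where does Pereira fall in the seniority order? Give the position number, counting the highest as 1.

By classification: Halvorsen (Journeyperson); then Abara and Tanaka (Operator); then Quinn and Lindqvist (Helper); then Pereira (Probationary).
Abara and Tanaka both have classification seniority date Oct 20, 2008, so the next rule applies.
Among Abara and Tanaka, by accumulated service hours (lower first): Abara (7572 hours) before Tanaka (35553 hours).
Quinn and Lindqvist both have classification seniority date Sep 23, 1996, so the next rule applies.
Among Quinn and Lindqvist, by accumulated service hours (lower first): Quinn (795 hours) before Lindqvist (34414 hours).
Order: Halvorsen, Abara, Tanaka, Quinn, Lindqvist, Pereira. So position 6.

6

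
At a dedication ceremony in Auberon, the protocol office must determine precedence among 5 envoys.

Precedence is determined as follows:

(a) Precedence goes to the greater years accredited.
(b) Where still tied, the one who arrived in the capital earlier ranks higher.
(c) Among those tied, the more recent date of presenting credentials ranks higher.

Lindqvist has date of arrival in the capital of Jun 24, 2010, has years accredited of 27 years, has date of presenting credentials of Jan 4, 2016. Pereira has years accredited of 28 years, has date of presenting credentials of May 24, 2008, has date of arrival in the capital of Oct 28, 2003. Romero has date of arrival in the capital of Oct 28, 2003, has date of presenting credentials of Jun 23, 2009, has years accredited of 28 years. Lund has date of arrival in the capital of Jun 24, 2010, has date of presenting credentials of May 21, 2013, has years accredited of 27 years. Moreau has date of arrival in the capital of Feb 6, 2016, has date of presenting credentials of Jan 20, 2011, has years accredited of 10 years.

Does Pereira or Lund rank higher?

Pereira

By years accredited (higher first): Romero and Pereira (both 28 years); then Lindqvist and Lund (both 27 years); then Moreau (10 years).
Romero and Pereira both have date of arrival in the capital Oct 28, 2003, so the next rule applies.
Among Romero and Pereira, by date of presenting credentials (later first): Romero (Jun 23, 2009) before Pereira (May 24, 2008).
Lindqvist and Lund both have date of arrival in the capital Jun 24, 2010, so the next rule applies.
Among Lindqvist and Lund, by date of presenting credentials (later first): Lindqvist (Jan 4, 2016) before Lund (May 21, 2013).
So Pereira takes precedence.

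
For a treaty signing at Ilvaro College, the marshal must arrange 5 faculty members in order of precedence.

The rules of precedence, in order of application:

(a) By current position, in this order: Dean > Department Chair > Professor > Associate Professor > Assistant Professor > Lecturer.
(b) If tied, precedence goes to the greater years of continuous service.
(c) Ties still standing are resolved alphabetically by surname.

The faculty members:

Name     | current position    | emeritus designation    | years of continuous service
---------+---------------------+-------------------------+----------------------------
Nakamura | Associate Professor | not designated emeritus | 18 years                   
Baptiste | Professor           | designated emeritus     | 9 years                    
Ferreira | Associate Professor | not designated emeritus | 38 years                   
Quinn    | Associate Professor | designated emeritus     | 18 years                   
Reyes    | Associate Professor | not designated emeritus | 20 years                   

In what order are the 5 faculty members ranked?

By current position: Baptiste (Professor); then Ferreira, Reyes, Nakamura and Quinn (Associate Professor).
Among Ferreira, Reyes, Nakamura and Quinn, by years of continuous service (higher first): Ferreira (38 years) before Reyes (20 years) before Nakamura and Quinn (18 years).
Among Nakamura and Quinn, alphabetically by surname: Nakamura before Quinn.
Full order: Baptiste, Ferreira, Reyes, Nakamura, Quinn.

Baptiste, Ferreira, Reyes, Nakamura, Quinn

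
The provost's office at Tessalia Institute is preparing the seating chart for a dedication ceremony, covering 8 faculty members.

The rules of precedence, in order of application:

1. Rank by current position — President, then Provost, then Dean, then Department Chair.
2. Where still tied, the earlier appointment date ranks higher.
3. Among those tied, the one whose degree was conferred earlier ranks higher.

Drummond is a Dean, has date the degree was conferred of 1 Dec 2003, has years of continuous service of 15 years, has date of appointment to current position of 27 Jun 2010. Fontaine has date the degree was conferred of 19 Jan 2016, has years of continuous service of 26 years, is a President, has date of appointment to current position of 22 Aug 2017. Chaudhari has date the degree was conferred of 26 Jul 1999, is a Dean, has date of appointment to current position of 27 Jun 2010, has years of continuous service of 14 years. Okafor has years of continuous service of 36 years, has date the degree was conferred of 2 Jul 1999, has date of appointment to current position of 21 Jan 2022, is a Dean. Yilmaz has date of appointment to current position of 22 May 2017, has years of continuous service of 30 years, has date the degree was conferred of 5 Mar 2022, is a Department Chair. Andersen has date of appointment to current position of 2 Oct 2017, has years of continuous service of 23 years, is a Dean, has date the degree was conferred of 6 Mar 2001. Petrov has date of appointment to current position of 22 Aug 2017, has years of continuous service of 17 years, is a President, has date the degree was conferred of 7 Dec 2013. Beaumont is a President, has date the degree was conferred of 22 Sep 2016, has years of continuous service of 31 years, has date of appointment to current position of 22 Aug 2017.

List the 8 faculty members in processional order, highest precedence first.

Petrov, Fontaine, Beaumont, Chaudhari, Drummond, Andersen, Okafor, Yilmaz

By current position: Petrov, Fontaine and Beaumont (President); then Chaudhari, Drummond, Andersen and Okafor (Dean); then Yilmaz (Department Chair).
Petrov, Fontaine and Beaumont all have date of appointment to current position 22 Aug 2017, so the next rule applies.
Among Petrov, Fontaine and Beaumont, by date the degree was conferred (earlier first): Petrov (7 Dec 2013) before Fontaine (19 Jan 2016) before Beaumont (22 Sep 2016).
Among Chaudhari, Drummond, Andersen and Okafor, by date of appointment to current position (earlier first): Chaudhari and Drummond (27 Jun 2010) before Andersen (2 Oct 2017) before Okafor (21 Jan 2022).
Among Chaudhari and Drummond, by date the degree was conferred (earlier first): Chaudhari (26 Jul 1999) before Drummond (1 Dec 2003).
Full order: Petrov, Fontaine, Beaumont, Chaudhari, Drummond, Andersen, Okafor, Yilmaz.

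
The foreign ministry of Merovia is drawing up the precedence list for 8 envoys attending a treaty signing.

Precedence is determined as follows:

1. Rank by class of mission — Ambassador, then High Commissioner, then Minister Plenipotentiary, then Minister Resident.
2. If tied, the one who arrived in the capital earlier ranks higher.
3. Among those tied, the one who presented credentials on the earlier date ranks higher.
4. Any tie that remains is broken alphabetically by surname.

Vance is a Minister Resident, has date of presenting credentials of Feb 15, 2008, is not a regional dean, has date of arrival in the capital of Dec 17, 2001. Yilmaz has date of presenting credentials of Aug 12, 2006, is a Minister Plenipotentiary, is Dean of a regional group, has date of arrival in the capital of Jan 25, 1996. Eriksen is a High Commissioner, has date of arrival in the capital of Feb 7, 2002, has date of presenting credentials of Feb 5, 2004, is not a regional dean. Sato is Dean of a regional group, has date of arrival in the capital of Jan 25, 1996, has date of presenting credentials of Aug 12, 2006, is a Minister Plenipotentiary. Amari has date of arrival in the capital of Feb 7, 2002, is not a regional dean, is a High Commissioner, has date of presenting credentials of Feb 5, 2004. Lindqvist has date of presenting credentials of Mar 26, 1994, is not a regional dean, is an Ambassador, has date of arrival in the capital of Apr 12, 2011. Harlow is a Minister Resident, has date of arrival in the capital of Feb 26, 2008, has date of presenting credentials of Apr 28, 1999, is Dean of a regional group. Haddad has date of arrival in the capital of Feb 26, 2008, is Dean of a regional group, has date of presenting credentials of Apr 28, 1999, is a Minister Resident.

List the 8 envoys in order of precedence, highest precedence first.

By class of mission: Lindqvist (Ambassador); then Amari and Eriksen (High Commissioner); then Sato and Yilmaz (Minister Plenipotentiary); then Vance, Haddad and Harlow (Minister Resident).
Amari and Eriksen both have date of arrival in the capital Feb 7, 2002, so the next rule applies.
Amari and Eriksen both have date of presenting credentials Feb 5, 2004, so the next rule applies.
Among Amari and Eriksen, alphabetically by surname: Amari before Eriksen.
Sato and Yilmaz both have date of arrival in the capital Jan 25, 1996, so the next rule applies.
Sato and Yilmaz both have date of presenting credentials Aug 12, 2006, so the next rule applies.
Among Sato and Yilmaz, alphabetically by surname: Sato before Yilmaz.
Among Vance, Haddad and Harlow, by date of arrival in the capital (earlier first): Vance (Dec 17, 2001) before Haddad and Harlow (Feb 26, 2008).
Haddad and Harlow both have date of presenting credentials Apr 28, 1999, so the next rule applies.
Among Haddad and Harlow, alphabetically by surname: Haddad before Harlow.
Full order: Lindqvist, Amari, Eriksen, Sato, Yilmaz, Vance, Haddad, Harlow.

Lindqvist, Amari, Eriksen, Sato, Yilmaz, Vance, Haddad, Harlow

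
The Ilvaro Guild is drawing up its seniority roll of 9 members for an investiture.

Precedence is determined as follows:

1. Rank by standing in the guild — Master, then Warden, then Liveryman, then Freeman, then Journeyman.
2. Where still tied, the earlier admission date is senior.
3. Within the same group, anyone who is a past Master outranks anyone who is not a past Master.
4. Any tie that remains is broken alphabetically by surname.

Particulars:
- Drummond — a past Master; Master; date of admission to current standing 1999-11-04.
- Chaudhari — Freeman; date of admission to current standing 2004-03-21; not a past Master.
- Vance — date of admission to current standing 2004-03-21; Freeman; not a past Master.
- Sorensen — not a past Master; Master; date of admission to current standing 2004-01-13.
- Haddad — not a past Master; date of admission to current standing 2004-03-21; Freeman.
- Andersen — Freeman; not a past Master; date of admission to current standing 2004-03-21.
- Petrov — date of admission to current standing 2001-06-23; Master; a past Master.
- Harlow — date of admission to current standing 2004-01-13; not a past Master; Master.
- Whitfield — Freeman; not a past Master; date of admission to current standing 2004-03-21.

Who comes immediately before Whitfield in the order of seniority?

By standing in the guild: Drummond, Petrov, Harlow and Sorensen (Master); then Andersen, Chaudhari, Haddad, Vance and Whitfield (Freeman).
Among Drummond, Petrov, Harlow and Sorensen, by date of admission to current standing (earlier first): Drummond (1999-11-04) before Petrov (2001-06-23) before Harlow and Sorensen (2004-01-13).
Harlow and Sorensen are each not a past Master, so the next rule applies.
Among Harlow and Sorensen, alphabetically by surname: Harlow before Sorensen.
Andersen, Chaudhari, Haddad, Vance and Whitfield all have date of admission to current standing 2004-03-21, so the next rule applies.
Andersen, Chaudhari, Haddad, Vance and Whitfield are each not a past Master, so the next rule applies.
Among Andersen, Chaudhari, Haddad, Vance and Whitfield, alphabetically by surname: Andersen before Chaudhari before Haddad before Vance before Whitfield.
Order: Drummond, Petrov, Harlow, Sorensen, Andersen, Chaudhari, Haddad, Vance, Whitfield.

Vance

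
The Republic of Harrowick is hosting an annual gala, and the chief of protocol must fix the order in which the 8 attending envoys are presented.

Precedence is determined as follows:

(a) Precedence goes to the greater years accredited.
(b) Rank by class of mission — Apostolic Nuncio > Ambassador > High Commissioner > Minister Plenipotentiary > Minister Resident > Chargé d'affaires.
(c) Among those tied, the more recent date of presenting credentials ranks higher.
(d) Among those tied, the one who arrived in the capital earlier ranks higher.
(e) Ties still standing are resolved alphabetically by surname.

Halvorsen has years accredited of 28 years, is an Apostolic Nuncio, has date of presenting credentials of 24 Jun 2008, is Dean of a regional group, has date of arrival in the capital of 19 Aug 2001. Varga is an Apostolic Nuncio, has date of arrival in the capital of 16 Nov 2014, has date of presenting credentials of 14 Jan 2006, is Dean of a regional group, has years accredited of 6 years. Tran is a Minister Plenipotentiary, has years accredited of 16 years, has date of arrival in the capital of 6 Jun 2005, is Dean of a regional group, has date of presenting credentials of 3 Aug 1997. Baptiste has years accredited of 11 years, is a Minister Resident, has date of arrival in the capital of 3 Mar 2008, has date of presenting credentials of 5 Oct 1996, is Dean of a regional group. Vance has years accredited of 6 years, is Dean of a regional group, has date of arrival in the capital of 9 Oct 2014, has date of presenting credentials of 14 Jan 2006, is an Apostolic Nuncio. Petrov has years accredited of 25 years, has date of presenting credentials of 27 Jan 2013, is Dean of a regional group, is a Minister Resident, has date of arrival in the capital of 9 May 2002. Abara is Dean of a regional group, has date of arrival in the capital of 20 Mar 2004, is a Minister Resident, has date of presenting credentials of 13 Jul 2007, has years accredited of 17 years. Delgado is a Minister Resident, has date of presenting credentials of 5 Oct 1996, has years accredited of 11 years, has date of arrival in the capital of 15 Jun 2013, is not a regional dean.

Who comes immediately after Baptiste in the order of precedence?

By years accredited (higher first): Halvorsen (28 years); then Petrov (25 years); then Abara (17 years); then Tran (16 years); then Baptiste and Delgado (both 11 years); then Vance and Varga (both 6 years).
Baptiste and Delgado are each Minister Resident, so the next rule applies.
Baptiste and Delgado both have date of presenting credentials 5 Oct 1996, so the next rule applies.
Among Baptiste and Delgado, by date of arrival in the capital (earlier first): Baptiste (3 Mar 2008) before Delgado (15 Jun 2013).
Vance and Varga are each Apostolic Nuncio, so the next rule applies.
Vance and Varga both have date of presenting credentials 14 Jan 2006, so the next rule applies.
Among Vance and Varga, by date of arrival in the capital (earlier first): Vance (9 Oct 2014) before Varga (16 Nov 2014).
Order: Halvorsen, Petrov, Abara, Tran, Baptiste, Delgado, Vance, Varga.

Delgado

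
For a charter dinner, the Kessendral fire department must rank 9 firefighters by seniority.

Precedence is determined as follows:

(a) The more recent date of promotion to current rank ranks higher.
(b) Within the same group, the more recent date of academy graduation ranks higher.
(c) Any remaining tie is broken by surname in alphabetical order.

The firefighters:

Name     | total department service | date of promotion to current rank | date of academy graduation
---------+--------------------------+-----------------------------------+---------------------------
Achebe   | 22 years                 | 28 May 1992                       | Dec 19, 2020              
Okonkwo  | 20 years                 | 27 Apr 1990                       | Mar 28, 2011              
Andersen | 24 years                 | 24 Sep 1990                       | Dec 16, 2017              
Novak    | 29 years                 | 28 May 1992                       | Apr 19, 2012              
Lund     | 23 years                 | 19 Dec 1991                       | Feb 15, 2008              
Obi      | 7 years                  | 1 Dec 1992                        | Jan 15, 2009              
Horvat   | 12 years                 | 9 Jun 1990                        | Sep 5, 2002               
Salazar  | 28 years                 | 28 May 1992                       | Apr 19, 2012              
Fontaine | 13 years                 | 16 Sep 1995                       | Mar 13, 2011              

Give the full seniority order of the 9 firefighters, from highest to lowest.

By date of promotion to current rank (later first): Fontaine (16 Sep 1995); then Obi (1 Dec 1992); then Achebe, Novak and Salazar (each 28 May 1992); then Lund (19 Dec 1991); then Andersen (24 Sep 1990); then Horvat (9 Jun 1990); then Okonkwo (27 Apr 1990).
Among Achebe, Novak and Salazar, by date of academy graduation (later first): Achebe (Dec 19, 2020) before Novak and Salazar (Apr 19, 2012).
Among Novak and Salazar, alphabetically by surname: Novak before Salazar.
Full order: Fontaine, Obi, Achebe, Novak, Salazar, Lund, Andersen, Horvat, Okonkwo.

Fontaine, Obi, Achebe, Novak, Salazar, Lund, Andersen, Horvat, Okonkwo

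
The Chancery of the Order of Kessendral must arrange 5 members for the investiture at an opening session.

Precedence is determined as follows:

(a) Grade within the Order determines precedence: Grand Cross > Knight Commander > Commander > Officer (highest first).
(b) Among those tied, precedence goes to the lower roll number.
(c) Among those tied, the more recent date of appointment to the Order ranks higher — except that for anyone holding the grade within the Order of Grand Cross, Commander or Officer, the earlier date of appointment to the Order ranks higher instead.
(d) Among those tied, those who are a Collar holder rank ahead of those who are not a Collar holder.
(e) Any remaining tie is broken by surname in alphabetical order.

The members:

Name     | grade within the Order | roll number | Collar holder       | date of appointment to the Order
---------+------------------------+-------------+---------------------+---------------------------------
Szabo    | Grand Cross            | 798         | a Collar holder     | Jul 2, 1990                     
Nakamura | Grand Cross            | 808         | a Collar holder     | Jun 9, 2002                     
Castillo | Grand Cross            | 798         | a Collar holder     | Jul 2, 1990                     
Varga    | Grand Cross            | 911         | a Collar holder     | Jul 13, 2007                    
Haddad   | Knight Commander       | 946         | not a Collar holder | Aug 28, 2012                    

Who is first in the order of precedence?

By grade within the Order: Castillo, Szabo, Nakamura and Varga (Grand Cross); then Haddad (Knight Commander).
Among Castillo, Szabo, Nakamura and Varga, by roll number (lower first): Castillo and Szabo (798) before Nakamura (808) before Varga (911).
Castillo and Szabo both have date of appointment to the Order Jul 2, 1990, so the next rule applies.
Castillo and Szabo are each a Collar holder, so the next rule applies.
Among Castillo and Szabo, alphabetically by surname: Castillo before Szabo.
Order: Castillo, Szabo, Nakamura, Varga, Haddad.

Castillo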